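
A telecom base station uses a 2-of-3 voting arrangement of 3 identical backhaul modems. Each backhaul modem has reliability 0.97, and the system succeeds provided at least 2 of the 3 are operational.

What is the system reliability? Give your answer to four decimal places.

0.9974

R = Σ_{i=2}^{3} C(3,i) p^i (1−p)^{3−i} with p = 0.97
C(3,2)·0.97^2·0.03^1 = 0.084681
C(3,3)·0.97^3·0.03^0 = 0.912673
Sum = 0.9974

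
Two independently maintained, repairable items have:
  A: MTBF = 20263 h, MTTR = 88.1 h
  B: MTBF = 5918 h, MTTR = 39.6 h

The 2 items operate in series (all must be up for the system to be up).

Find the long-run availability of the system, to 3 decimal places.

0.989

A(A) = MTBF/(MTBF+MTTR) = 20263/(20263+88.1) = 0.995671
A(B) = MTBF/(MTBF+MTTR) = 5918/(5918+39.6) = 0.993353
Series availability: 0.995671 × 0.993353 = 0.989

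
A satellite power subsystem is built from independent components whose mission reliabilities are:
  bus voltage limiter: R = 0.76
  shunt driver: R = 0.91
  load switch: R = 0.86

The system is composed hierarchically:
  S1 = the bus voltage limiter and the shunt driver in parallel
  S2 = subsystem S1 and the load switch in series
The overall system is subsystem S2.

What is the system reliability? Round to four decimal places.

0.8414

Parallel (bus voltage limiter and shunt driver): 1 − (1 − 0.760000)(1 − 0.910000) = 0.978400
Series ([0.978400] and load switch): 0.978400 × 0.860000 = 0.8414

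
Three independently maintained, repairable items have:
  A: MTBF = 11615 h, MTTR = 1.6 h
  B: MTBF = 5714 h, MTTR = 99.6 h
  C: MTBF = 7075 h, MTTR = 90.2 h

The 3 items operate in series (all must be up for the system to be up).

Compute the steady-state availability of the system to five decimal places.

A(A) = MTBF/(MTBF+MTTR) = 11615/(11615+1.6) = 0.999862
A(B) = MTBF/(MTBF+MTTR) = 5714/(5714+99.6) = 0.982868
A(C) = MTBF/(MTBF+MTTR) = 7075/(7075+90.2) = 0.987411
Series availability: 0.999862 × 0.982868 × 0.987411 = 0.97036

0.97036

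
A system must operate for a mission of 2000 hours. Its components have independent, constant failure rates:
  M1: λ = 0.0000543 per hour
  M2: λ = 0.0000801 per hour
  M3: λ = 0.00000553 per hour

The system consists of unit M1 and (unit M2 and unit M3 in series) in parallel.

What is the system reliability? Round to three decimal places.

0.984

R(M1) = exp(−0.0000543 × 2000) = 0.89709
R(M2) = exp(−0.0000801 × 2000) = 0.85197
R(M3) = exp(−0.00000553 × 2000) = 0.98900
Series (M2 and M3): 0.85197 × 0.98900 = 0.84260
Parallel (M1 and [0.84260]): 1 − (1 − 0.89709)(1 − 0.84260) = 0.984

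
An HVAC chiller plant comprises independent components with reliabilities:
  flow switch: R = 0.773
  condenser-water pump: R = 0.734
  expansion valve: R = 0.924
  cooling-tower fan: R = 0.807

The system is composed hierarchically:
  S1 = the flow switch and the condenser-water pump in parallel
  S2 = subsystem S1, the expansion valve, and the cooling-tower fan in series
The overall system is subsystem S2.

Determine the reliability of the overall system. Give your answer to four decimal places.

0.7006

Parallel (flow switch and condenser-water pump): 1 − (1 − 0.773000)(1 − 0.734000) = 0.939618
Series ([0.939618], expansion valve, and cooling-tower fan): 0.939618 × 0.924000 × 0.807000 = 0.7006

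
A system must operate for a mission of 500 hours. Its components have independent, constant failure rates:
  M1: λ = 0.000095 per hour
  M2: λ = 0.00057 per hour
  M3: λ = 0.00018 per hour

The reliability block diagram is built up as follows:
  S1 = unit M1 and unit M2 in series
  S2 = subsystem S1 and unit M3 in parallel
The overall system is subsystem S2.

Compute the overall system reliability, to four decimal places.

R(M1) = exp(−0.000095 × 500) = 0.953610
R(M2) = exp(−0.00057 × 500) = 0.752014
R(M3) = exp(−0.00018 × 500) = 0.913931
Series (M1 and M2): 0.953610 × 0.752014 = 0.717128
Parallel ([0.717128] and M3): 1 − (1 − 0.717128)(1 − 0.913931) = 0.9757

0.9757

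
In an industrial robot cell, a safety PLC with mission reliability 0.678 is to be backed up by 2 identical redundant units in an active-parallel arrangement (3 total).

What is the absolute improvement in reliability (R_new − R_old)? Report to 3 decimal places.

0.289

R_before = 0.678
R_after = 1 − (1 − 0.678)^3 = 0.967
ΔR = 0.967 − 0.678 = 0.289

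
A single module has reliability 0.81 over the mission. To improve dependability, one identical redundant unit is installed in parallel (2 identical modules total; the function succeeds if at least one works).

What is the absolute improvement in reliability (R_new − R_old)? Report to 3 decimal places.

R_before = 0.81
R_after = 1 − (1 − 0.81)^2 = 0.964
ΔR = 0.964 − 0.81 = 0.154

0.154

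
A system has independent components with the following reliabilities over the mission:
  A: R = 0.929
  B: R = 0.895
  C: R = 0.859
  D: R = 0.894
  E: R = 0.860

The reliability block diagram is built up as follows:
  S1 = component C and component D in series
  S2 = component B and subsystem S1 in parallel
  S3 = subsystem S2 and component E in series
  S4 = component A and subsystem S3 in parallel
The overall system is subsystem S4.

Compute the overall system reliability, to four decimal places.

Series (C and D): 0.859000 × 0.894000 = 0.767946
Parallel (B and [0.767946]): 1 − (1 − 0.895000)(1 − 0.767946) = 0.975634
Series ([0.975634] and E): 0.975634 × 0.860000 = 0.839045
Parallel (A and [0.839045]): 1 − (1 − 0.929000)(1 − 0.839045) = 0.9886

0.9886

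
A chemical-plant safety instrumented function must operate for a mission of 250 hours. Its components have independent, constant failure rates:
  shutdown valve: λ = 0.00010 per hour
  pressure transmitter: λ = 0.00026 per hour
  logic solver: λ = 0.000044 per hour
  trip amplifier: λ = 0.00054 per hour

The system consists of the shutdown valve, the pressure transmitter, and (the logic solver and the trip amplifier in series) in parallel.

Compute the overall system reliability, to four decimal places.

0.9998

R(shutdown valve) = exp(−0.00010 × 250) = 0.975310
R(pressure transmitter) = exp(−0.00026 × 250) = 0.937067
R(logic solver) = exp(−0.000044 × 250) = 0.989060
R(trip amplifier) = exp(−0.00054 × 250) = 0.873716
Series (logic solver and trip amplifier): 0.989060 × 0.873716 = 0.864158
Parallel (shutdown valve, pressure transmitter, and [0.864158]): 1 − (1 − 0.975310)(1 − 0.937067)(1 − 0.864158) = 0.9998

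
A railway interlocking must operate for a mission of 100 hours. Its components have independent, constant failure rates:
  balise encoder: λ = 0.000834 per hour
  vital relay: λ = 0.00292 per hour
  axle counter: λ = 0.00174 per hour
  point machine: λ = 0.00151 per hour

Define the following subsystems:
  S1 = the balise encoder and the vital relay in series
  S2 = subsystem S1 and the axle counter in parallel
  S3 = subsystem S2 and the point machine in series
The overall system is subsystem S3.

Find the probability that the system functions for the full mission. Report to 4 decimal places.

R(balise encoder) = exp(−0.000834 × 100) = 0.919983
R(vital relay) = exp(−0.00292 × 100) = 0.746769
R(axle counter) = exp(−0.00174 × 100) = 0.840297
R(point machine) = exp(−0.00151 × 100) = 0.859848
Series (balise encoder and vital relay): 0.919983 × 0.746769 = 0.687015
Parallel ([0.687015] and axle counter): 1 − (1 − 0.687015)(1 − 0.840297) = 0.950015
Series ([0.950015] and point machine): 0.950015 × 0.859848 = 0.8169

0.8169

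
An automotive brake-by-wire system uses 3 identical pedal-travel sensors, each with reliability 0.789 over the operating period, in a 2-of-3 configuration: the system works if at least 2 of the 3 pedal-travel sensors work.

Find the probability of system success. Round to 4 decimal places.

0.8852

R = Σ_{i=2}^{3} C(3,i) p^i (1−p)^{3−i} with p = 0.789
C(3,2)·0.789^2·0.211^1 = 0.394056
C(3,3)·0.789^3·0.211^0 = 0.491169
Sum = 0.8852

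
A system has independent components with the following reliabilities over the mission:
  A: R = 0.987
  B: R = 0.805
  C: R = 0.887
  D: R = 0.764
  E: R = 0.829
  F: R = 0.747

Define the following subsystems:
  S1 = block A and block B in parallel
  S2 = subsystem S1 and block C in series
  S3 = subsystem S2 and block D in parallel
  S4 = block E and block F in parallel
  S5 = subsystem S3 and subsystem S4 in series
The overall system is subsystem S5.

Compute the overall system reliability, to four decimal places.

0.9307

Parallel (A and B): 1 − (1 − 0.987000)(1 − 0.805000) = 0.997465
Series ([0.997465] and C): 0.997465 × 0.887000 = 0.884751
Parallel ([0.884751] and D): 1 − (1 − 0.884751)(1 − 0.764000) = 0.972801
Parallel (E and F): 1 − (1 − 0.829000)(1 − 0.747000) = 0.956737
Series ([0.972801] and [0.956737]): 0.972801 × 0.956737 = 0.9307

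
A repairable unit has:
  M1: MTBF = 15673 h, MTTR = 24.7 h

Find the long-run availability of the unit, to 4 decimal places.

A(M1) = MTBF/(MTBF+MTTR) = 15673/(15673+24.7) = 0.9984

0.9984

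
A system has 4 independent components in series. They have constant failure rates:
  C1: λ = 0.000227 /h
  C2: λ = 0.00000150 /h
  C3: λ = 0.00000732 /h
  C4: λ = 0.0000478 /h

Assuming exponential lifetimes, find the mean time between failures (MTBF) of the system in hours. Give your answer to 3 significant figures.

Series of exponential components: λ_sys = Σ λ_i
λ_sys = 0.000227 + 0.00000150 + 0.00000732 + 0.0000478 = 2.8362e-04 /h
MTBF = 1 / λ_sys = 3530 h

3530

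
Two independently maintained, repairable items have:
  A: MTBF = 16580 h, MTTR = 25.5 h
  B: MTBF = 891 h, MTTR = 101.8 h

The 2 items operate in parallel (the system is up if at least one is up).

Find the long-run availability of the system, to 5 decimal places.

A(A) = MTBF/(MTBF+MTTR) = 16580/(16580+25.5) = 0.998464
A(B) = MTBF/(MTBF+MTTR) = 891/(891+101.8) = 0.897462
Parallel availability: 1 − (1 − 0.998464)(1 − 0.897462) = 0.99984

0.99984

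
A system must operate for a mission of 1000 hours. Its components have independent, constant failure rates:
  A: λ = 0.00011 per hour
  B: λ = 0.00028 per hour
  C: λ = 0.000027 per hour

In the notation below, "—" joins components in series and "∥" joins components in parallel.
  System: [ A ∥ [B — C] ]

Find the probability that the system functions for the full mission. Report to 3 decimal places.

0.972

R(A) = exp(−0.00011 × 1000) = 0.89583
R(B) = exp(−0.00028 × 1000) = 0.75578
R(C) = exp(−0.000027 × 1000) = 0.97336
Series (B and C): 0.75578 × 0.97336 = 0.73565
Parallel (A and [0.73565]): 1 − (1 − 0.89583)(1 − 0.73565) = 0.972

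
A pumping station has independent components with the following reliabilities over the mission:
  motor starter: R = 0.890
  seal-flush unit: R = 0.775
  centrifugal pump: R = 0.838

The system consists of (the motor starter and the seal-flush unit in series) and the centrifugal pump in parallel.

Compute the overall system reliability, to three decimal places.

0.950

Series (motor starter and seal-flush unit): 0.89000 × 0.77500 = 0.68975
Parallel ([0.68975] and centrifugal pump): 1 − (1 − 0.68975)(1 − 0.83800) = 0.950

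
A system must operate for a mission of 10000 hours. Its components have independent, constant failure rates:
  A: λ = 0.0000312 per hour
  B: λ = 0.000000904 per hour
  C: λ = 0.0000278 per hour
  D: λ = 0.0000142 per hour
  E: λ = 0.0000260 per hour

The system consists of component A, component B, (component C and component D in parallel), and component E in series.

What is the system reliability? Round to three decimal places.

R(A) = exp(−0.0000312 × 10000) = 0.73198
R(B) = exp(−0.000000904 × 10000) = 0.99100
R(C) = exp(−0.0000278 × 10000) = 0.75730
R(D) = exp(−0.0000142 × 10000) = 0.86762
R(E) = exp(−0.0000260 × 10000) = 0.77105
Parallel (C and D): 1 − (1 − 0.75730)(1 − 0.86762) = 0.96787
Series (A, B, [0.96787], and E): 0.73198 × 0.99100 × 0.96787 × 0.77105 = 0.541

0.541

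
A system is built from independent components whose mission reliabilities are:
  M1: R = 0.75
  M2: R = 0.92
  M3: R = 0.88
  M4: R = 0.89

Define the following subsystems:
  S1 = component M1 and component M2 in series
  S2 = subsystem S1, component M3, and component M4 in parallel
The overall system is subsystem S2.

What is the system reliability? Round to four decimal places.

0.9959

Series (M1 and M2): 0.750000 × 0.920000 = 0.690000
Parallel ([0.690000], M3, and M4): 1 − (1 − 0.690000)(1 − 0.880000)(1 − 0.890000) = 0.9959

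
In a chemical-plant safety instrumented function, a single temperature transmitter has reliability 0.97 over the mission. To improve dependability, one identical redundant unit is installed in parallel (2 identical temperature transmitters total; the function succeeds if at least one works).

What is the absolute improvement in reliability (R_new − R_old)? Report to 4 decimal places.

R_before = 0.97
R_after = 1 − (1 − 0.97)^2 = 0.9991
ΔR = 0.9991 − 0.97 = 0.0291

0.0291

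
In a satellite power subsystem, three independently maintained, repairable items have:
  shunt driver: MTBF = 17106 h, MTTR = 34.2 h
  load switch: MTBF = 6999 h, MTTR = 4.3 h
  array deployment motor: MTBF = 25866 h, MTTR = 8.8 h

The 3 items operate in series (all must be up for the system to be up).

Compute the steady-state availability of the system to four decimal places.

A(shunt driver) = MTBF/(MTBF+MTTR) = 17106/(17106+34.2) = 0.998005
A(load switch) = MTBF/(MTBF+MTTR) = 6999/(6999+4.3) = 0.999386
A(array deployment motor) = MTBF/(MTBF+MTTR) = 25866/(25866+8.8) = 0.999660
Series availability: 0.998005 × 0.999386 × 0.999660 = 0.9971

0.9971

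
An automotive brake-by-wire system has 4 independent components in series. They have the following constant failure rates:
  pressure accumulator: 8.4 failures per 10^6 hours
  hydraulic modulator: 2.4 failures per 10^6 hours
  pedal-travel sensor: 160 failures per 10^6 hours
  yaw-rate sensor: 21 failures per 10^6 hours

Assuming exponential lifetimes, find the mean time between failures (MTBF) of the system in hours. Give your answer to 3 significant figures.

5210

Series of exponential components: λ_sys = Σ λ_i
λ_sys = 0.0000084 + 0.0000024 + 0.00016 + 0.000021 = 1.9180e-04 /h
MTBF = 1 / λ_sys = 5210 h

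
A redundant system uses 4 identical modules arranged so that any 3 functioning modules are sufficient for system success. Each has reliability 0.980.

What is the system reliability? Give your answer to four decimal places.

R = Σ_{i=3}^{4} C(4,i) p^i (1−p)^{4−i} with p = 0.980
C(4,3)·0.980^3·0.020^1 = 0.075295
C(4,4)·0.980^4·0.020^0 = 0.922368
Sum = 0.9977

0.9977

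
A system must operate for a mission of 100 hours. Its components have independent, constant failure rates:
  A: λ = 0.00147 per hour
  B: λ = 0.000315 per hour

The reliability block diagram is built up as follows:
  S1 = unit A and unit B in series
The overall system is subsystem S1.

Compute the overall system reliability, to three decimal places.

0.837

R(A) = exp(−0.00147 × 100) = 0.86329
R(B) = exp(−0.000315 × 100) = 0.96899
Series (A and B): 0.86329 × 0.96899 = 0.837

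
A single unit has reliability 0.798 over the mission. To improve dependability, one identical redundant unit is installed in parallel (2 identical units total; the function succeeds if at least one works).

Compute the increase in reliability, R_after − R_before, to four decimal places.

0.1612

R_before = 0.798
R_after = 1 − (1 − 0.798)^2 = 0.9592
ΔR = 0.9592 − 0.798 = 0.1612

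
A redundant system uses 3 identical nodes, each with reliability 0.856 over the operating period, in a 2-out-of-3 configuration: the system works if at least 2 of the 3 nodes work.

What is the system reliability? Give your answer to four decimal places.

0.9438

R = Σ_{i=2}^{3} C(3,i) p^i (1−p)^{3−i} with p = 0.856
C(3,2)·0.856^2·0.144^1 = 0.316542
C(3,3)·0.856^3·0.144^0 = 0.627222
Sum = 0.9438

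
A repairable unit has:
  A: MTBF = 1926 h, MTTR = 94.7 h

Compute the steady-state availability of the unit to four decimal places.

0.9531

A(A) = MTBF/(MTBF+MTTR) = 1926/(1926+94.7) = 0.9531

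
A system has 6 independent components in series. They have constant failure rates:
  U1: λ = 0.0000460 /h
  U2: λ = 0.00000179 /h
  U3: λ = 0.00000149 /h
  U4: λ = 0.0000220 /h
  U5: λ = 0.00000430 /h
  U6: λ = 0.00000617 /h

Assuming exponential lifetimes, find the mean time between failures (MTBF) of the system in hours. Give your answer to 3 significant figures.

Series of exponential components: λ_sys = Σ λ_i
λ_sys = 0.0000460 + 0.00000179 + 0.00000149 + 0.0000220 + 0.00000430 + 0.00000617 = 8.1750e-05 /h
MTBF = 1 / λ_sys = 12200 h

12200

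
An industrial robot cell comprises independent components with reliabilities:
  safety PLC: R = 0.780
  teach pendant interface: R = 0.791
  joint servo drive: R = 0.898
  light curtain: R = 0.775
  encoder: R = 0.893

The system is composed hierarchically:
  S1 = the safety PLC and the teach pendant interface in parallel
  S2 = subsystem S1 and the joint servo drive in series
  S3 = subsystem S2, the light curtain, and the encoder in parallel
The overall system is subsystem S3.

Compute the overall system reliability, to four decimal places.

0.9966

Parallel (safety PLC and teach pendant interface): 1 − (1 − 0.780000)(1 − 0.791000) = 0.954020
Series ([0.954020] and joint servo drive): 0.954020 × 0.898000 = 0.856710
Parallel ([0.856710], light curtain, and encoder): 1 − (1 − 0.856710)(1 − 0.775000)(1 − 0.893000) = 0.9966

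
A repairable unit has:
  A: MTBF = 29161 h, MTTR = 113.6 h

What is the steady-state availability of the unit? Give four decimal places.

0.9961

A(A) = MTBF/(MTBF+MTTR) = 29161/(29161+113.6) = 0.9961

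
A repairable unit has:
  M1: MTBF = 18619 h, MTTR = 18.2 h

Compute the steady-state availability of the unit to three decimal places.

0.999

A(M1) = MTBF/(MTBF+MTTR) = 18619/(18619+18.2) = 0.999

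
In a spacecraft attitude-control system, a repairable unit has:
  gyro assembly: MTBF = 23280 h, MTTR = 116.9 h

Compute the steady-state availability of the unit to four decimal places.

A(gyro assembly) = MTBF/(MTBF+MTTR) = 23280/(23280+116.9) = 0.9950

0.9950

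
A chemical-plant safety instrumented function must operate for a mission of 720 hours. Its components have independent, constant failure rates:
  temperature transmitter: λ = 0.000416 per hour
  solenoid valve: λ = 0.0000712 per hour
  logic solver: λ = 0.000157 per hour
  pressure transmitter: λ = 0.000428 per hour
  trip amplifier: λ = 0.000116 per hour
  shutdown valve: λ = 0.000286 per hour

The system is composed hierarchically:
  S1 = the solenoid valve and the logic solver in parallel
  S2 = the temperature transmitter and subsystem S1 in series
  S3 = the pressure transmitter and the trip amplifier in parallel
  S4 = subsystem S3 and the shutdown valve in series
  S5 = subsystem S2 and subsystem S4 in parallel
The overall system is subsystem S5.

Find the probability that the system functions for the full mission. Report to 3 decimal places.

0.947

R(temperature transmitter) = exp(−0.000416 × 720) = 0.74117
R(solenoid valve) = exp(−0.0000712 × 720) = 0.95003
R(logic solver) = exp(−0.000157 × 720) = 0.89311
R(pressure transmitter) = exp(−0.000428 × 720) = 0.73480
R(trip amplifier) = exp(−0.000116 × 720) = 0.91987
R(shutdown valve) = exp(−0.000286 × 720) = 0.81390
Parallel (solenoid valve and logic solver): 1 − (1 − 0.95003)(1 − 0.89311) = 0.99466
Series (temperature transmitter and [0.99466]): 0.74117 × 0.99466 = 0.73721
Parallel (pressure transmitter and trip amplifier): 1 − (1 − 0.73480)(1 − 0.91987) = 0.97875
Series ([0.97875] and shutdown valve): 0.97875 × 0.81390 = 0.79660
Parallel ([0.73721] and [0.79660]): 1 − (1 − 0.73721)(1 − 0.79660) = 0.947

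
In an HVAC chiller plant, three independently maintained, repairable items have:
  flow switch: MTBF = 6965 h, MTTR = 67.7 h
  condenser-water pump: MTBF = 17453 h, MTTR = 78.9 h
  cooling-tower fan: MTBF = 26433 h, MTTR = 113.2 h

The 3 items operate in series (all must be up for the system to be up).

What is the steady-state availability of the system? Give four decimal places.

A(flow switch) = MTBF/(MTBF+MTTR) = 6965/(6965+67.7) = 0.990374
A(condenser-water pump) = MTBF/(MTBF+MTTR) = 17453/(17453+78.9) = 0.995500
A(cooling-tower fan) = MTBF/(MTBF+MTTR) = 26433/(26433+113.2) = 0.995736
Series availability: 0.990374 × 0.995500 × 0.995736 = 0.9817

0.9817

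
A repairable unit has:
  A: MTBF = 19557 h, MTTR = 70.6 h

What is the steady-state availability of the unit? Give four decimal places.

0.9964

A(A) = MTBF/(MTBF+MTTR) = 19557/(19557+70.6) = 0.9964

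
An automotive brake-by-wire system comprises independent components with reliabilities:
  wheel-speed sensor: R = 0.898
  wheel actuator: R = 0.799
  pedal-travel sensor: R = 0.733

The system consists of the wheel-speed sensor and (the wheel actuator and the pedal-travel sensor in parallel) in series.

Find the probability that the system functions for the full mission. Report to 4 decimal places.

0.8498

Parallel (wheel actuator and pedal-travel sensor): 1 − (1 − 0.799000)(1 − 0.733000) = 0.946333
Series (wheel-speed sensor and [0.946333]): 0.898000 × 0.946333 = 0.8498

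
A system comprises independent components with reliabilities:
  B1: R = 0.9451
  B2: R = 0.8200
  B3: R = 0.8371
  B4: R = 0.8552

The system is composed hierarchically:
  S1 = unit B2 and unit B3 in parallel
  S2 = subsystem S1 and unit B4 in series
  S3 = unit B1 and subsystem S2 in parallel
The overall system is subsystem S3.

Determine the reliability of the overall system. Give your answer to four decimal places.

0.9907

Parallel (B2 and B3): 1 − (1 − 0.820000)(1 − 0.837100) = 0.970678
Series ([0.970678] and B4): 0.970678 × 0.855200 = 0.830124
Parallel (B1 and [0.830124]): 1 − (1 − 0.945100)(1 − 0.830124) = 0.9907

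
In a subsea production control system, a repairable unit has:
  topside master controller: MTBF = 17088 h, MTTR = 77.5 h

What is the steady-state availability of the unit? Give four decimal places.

0.9955

A(topside master controller) = MTBF/(MTBF+MTTR) = 17088/(17088+77.5) = 0.9955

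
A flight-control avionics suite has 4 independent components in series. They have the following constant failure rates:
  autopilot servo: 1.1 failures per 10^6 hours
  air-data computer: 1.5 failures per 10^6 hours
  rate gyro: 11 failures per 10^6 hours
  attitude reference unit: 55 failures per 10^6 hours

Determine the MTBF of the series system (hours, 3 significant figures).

14600

Series of exponential components: λ_sys = Σ λ_i
λ_sys = 0.0000011 + 0.0000015 + 0.000011 + 0.000055 = 6.8600e-05 /h
MTBF = 1 / λ_sys = 14600 h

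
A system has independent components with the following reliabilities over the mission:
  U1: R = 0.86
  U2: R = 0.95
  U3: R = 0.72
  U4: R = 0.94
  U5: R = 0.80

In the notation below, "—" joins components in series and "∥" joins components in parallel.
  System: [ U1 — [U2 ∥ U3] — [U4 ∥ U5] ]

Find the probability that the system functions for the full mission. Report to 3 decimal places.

Parallel (U2 and U3): 1 − (1 − 0.95000)(1 − 0.72000) = 0.98600
Parallel (U4 and U5): 1 − (1 − 0.94000)(1 − 0.80000) = 0.98800
Series (U1, [0.98600], and [0.98800]): 0.86000 × 0.98600 × 0.98800 = 0.838

0.838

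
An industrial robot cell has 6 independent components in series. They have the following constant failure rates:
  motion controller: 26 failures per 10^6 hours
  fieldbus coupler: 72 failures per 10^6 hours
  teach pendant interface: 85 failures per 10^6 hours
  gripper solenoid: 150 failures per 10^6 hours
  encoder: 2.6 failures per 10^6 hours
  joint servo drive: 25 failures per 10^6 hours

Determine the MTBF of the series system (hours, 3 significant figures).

2770

Series of exponential components: λ_sys = Σ λ_i
λ_sys = 0.000026 + 0.000072 + 0.000085 + 0.00015 + 0.0000026 + 0.000025 = 3.6060e-04 /h
MTBF = 1 / λ_sys = 2770 h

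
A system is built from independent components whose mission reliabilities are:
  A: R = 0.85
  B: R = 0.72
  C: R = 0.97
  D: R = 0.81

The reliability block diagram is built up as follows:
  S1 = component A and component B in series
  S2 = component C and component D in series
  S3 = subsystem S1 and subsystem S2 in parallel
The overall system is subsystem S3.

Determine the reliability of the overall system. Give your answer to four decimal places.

0.9169

Series (A and B): 0.850000 × 0.720000 = 0.612000
Series (C and D): 0.970000 × 0.810000 = 0.785700
Parallel ([0.612000] and [0.785700]): 1 − (1 − 0.612000)(1 − 0.785700) = 0.9169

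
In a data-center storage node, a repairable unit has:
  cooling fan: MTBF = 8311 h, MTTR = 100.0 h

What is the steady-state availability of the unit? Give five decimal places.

A(cooling fan) = MTBF/(MTBF+MTTR) = 8311/(8311+100.0) = 0.98811

0.98811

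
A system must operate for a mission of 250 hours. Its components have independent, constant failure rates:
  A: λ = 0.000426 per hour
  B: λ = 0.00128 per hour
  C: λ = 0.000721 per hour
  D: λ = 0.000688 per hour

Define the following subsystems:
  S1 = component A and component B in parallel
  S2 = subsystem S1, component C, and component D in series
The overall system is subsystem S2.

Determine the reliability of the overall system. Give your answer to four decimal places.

0.6837

R(A) = exp(−0.000426 × 250) = 0.898975
R(B) = exp(−0.00128 × 250) = 0.726149
R(C) = exp(−0.000721 × 250) = 0.835061
R(D) = exp(−0.000688 × 250) = 0.841979
Parallel (A and B): 1 − (1 − 0.898975)(1 − 0.726149) = 0.972334
Series ([0.972334], C, and D): 0.972334 × 0.835061 × 0.841979 = 0.6837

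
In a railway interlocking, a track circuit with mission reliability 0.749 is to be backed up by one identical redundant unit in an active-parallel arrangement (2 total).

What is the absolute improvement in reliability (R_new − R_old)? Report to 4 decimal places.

0.1880

R_before = 0.749
R_after = 1 − (1 − 0.749)^2 = 0.9370
ΔR = 0.9370 − 0.749 = 0.1880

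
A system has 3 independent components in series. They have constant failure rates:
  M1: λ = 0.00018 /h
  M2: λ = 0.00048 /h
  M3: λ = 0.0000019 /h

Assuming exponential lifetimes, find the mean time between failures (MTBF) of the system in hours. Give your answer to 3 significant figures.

1510

Series of exponential components: λ_sys = Σ λ_i
λ_sys = 0.00018 + 0.00048 + 0.0000019 = 6.6190e-04 /h
MTBF = 1 / λ_sys = 1510 h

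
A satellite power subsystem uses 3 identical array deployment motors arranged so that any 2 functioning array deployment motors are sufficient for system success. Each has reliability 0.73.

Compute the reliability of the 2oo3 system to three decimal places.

R = Σ_{i=2}^{3} C(3,i) p^i (1−p)^{3−i} with p = 0.73
C(3,2)·0.73^2·0.27^1 = 0.43165
C(3,3)·0.73^3·0.27^0 = 0.38902
Sum = 0.821

0.821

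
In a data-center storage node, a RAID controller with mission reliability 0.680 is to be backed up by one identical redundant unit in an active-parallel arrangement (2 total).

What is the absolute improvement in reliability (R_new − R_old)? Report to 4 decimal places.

0.2176

R_before = 0.680
R_after = 1 − (1 − 0.680)^2 = 0.8976
ΔR = 0.8976 − 0.680 = 0.2176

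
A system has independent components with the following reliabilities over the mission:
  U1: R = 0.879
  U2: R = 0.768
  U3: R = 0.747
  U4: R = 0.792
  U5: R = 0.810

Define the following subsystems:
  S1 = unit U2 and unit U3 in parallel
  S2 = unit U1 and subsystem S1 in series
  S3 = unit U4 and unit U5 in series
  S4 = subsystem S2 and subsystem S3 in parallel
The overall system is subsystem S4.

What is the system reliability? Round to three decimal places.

Parallel (U2 and U3): 1 − (1 − 0.76800)(1 − 0.74700) = 0.94130
Series (U1 and [0.94130]): 0.87900 × 0.94130 = 0.82740
Series (U4 and U5): 0.79200 × 0.81000 = 0.64152
Parallel ([0.82740] and [0.64152]): 1 − (1 − 0.82740)(1 − 0.64152) = 0.938

0.938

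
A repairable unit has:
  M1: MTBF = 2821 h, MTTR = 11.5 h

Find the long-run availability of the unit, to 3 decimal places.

A(M1) = MTBF/(MTBF+MTTR) = 2821/(2821+11.5) = 0.996

0.996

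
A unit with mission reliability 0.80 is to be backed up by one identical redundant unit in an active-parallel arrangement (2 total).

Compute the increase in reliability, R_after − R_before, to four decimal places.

R_before = 0.80
R_after = 1 − (1 − 0.80)^2 = 0.9600
ΔR = 0.9600 − 0.80 = 0.1600

0.1600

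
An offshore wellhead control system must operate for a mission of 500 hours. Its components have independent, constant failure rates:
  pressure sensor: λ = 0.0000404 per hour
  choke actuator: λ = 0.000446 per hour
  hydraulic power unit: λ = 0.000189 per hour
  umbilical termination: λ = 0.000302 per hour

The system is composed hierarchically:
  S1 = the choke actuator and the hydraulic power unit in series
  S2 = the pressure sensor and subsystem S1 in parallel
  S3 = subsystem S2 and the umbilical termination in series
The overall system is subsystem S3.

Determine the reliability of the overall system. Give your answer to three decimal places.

0.855

R(pressure sensor) = exp(−0.0000404 × 500) = 0.98000
R(choke actuator) = exp(−0.000446 × 500) = 0.80011
R(hydraulic power unit) = exp(−0.000189 × 500) = 0.90983
R(umbilical termination) = exp(−0.000302 × 500) = 0.85985
Series (choke actuator and hydraulic power unit): 0.80011 × 0.90983 = 0.72796
Parallel (pressure sensor and [0.72796]): 1 − (1 − 0.98000)(1 − 0.72796) = 0.99456
Series ([0.99456] and umbilical termination): 0.99456 × 0.85985 = 0.855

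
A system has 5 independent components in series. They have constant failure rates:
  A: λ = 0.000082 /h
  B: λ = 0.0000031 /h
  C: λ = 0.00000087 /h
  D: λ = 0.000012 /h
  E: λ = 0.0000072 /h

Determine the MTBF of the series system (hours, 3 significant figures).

9510

Series of exponential components: λ_sys = Σ λ_i
λ_sys = 0.000082 + 0.0000031 + 0.00000087 + 0.000012 + 0.0000072 = 1.0517e-04 /h
MTBF = 1 / λ_sys = 9510 h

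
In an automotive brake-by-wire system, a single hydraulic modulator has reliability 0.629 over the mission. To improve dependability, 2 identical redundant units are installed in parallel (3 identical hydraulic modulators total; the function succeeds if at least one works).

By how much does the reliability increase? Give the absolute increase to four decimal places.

0.3199

R_before = 0.629
R_after = 1 − (1 − 0.629)^3 = 0.9489
ΔR = 0.9489 − 0.629 = 0.3199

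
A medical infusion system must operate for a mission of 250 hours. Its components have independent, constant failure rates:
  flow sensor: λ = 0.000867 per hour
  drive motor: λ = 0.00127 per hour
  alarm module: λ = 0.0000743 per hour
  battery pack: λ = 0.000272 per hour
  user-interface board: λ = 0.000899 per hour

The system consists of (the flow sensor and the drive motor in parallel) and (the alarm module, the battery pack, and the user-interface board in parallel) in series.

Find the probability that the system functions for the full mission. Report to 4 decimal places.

R(flow sensor) = exp(−0.000867 × 250) = 0.805131
R(drive motor) = exp(−0.00127 × 250) = 0.727967
R(alarm module) = exp(−0.0000743 × 250) = 0.981596
R(battery pack) = exp(−0.000272 × 250) = 0.934260
R(user-interface board) = exp(−0.000899 × 250) = 0.798716
Parallel (flow sensor and drive motor): 1 − (1 − 0.805131)(1 − 0.727967) = 0.946989
Parallel (alarm module, battery pack, and user-interface board): 1 − (1 − 0.981596)(1 − 0.934260)(1 − 0.798716) = 0.999756
Series ([0.946989] and [0.999756]): 0.946989 × 0.999756 = 0.9468

0.9468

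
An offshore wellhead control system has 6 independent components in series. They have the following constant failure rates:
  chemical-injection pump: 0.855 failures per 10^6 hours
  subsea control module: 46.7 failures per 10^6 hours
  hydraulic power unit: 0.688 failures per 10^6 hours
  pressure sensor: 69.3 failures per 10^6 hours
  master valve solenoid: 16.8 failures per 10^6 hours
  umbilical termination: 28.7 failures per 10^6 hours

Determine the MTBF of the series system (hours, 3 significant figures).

6130

Series of exponential components: λ_sys = Σ λ_i
λ_sys = 0.000000855 + 0.0000467 + 0.000000688 + 0.0000693 + 0.0000168 + 0.0000287 = 1.6304e-04 /h
MTBF = 1 / λ_sys = 6130 h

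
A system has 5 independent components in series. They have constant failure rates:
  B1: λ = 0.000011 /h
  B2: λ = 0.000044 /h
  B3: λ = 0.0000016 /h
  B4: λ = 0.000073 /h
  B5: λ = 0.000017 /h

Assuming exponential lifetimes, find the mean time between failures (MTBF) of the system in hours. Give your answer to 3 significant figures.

6820

Series of exponential components: λ_sys = Σ λ_i
λ_sys = 0.000011 + 0.000044 + 0.0000016 + 0.000073 + 0.000017 = 1.4660e-04 /h
MTBF = 1 / λ_sys = 6820 h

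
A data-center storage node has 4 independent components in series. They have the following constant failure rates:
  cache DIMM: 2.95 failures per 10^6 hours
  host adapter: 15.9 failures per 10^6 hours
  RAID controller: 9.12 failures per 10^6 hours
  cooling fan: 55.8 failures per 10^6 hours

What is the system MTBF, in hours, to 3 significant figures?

Series of exponential components: λ_sys = Σ λ_i
λ_sys = 0.00000295 + 0.0000159 + 0.00000912 + 0.0000558 = 8.3770e-05 /h
MTBF = 1 / λ_sys = 11900 h

11900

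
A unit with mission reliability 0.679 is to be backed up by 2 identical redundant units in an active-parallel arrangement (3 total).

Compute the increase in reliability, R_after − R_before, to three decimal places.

R_before = 0.679
R_after = 1 − (1 − 0.679)^3 = 0.967
ΔR = 0.967 − 0.679 = 0.288

0.288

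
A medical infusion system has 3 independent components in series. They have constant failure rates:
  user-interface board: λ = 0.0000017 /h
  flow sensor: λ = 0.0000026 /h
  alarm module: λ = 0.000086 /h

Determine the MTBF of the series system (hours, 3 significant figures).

Series of exponential components: λ_sys = Σ λ_i
λ_sys = 0.0000017 + 0.0000026 + 0.000086 = 9.0300e-05 /h
MTBF = 1 / λ_sys = 11100 h

11100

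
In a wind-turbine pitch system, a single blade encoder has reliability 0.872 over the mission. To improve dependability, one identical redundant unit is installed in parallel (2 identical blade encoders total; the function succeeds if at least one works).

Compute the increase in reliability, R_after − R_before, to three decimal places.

R_before = 0.872
R_after = 1 − (1 − 0.872)^2 = 0.984
ΔR = 0.984 − 0.872 = 0.112

0.112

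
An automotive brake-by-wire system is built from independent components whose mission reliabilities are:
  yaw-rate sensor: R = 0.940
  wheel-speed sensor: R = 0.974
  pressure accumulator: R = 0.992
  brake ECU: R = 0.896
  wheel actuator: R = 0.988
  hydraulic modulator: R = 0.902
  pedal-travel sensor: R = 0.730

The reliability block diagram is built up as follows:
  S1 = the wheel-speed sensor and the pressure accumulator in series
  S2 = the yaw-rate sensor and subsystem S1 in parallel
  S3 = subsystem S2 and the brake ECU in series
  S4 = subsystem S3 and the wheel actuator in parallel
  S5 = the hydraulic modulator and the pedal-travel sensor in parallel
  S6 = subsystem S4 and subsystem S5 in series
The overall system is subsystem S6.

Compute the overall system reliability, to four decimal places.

Series (wheel-speed sensor and pressure accumulator): 0.974000 × 0.992000 = 0.966208
Parallel (yaw-rate sensor and [0.966208]): 1 − (1 − 0.940000)(1 − 0.966208) = 0.997972
Series ([0.997972] and brake ECU): 0.997972 × 0.896000 = 0.894183
Parallel ([0.894183] and wheel actuator): 1 − (1 − 0.894183)(1 − 0.988000) = 0.998730
Parallel (hydraulic modulator and pedal-travel sensor): 1 − (1 − 0.902000)(1 − 0.730000) = 0.973540
Series ([0.998730] and [0.973540]): 0.998730 × 0.973540 = 0.9723

0.9723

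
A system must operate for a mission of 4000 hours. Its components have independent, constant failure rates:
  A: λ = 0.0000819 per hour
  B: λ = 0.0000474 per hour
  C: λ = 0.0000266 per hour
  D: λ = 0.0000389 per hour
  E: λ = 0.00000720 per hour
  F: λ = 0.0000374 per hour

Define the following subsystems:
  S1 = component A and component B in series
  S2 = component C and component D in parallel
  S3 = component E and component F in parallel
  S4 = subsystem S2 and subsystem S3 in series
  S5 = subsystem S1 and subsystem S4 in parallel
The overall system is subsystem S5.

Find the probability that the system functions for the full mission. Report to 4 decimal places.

R(A) = exp(−0.0000819 × 4000) = 0.720651
R(B) = exp(−0.0000474 × 4000) = 0.827290
R(C) = exp(−0.0000266 × 4000) = 0.899065
R(D) = exp(−0.0000389 × 4000) = 0.855901
R(E) = exp(−0.00000720 × 4000) = 0.971611
R(F) = exp(−0.0000374 × 4000) = 0.861052
Series (A and B): 0.720651 × 0.827290 = 0.596187
Parallel (C and D): 1 − (1 − 0.899065)(1 − 0.855901) = 0.985455
Parallel (E and F): 1 − (1 − 0.971611)(1 − 0.861052) = 0.996055
Series ([0.985455] and [0.996055]): 0.985455 × 0.996055 = 0.981567
Parallel ([0.596187] and [0.981567]): 1 − (1 − 0.596187)(1 − 0.981567) = 0.9926

0.9926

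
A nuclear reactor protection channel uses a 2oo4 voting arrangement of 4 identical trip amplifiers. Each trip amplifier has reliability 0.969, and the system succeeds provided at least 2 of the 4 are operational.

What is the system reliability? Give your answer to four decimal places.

R = Σ_{i=2}^{4} C(4,i) p^i (1−p)^{4−i} with p = 0.969
C(4,2)·0.969^2·0.031^2 = 0.005414
C(4,3)·0.969^3·0.031^1 = 0.112822
C(4,4)·0.969^4·0.031^0 = 0.881648
Sum = 0.9999

0.9999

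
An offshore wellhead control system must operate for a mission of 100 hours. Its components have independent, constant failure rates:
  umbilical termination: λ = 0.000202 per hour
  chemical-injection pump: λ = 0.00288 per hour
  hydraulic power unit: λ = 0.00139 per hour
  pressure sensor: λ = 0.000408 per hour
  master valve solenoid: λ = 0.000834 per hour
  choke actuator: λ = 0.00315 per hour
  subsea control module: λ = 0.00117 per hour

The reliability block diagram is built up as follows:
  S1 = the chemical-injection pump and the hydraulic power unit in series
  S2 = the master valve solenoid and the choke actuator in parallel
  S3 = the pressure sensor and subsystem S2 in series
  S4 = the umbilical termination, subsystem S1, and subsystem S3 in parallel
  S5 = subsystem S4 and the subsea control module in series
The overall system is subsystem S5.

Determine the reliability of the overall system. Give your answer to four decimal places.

0.8892

R(umbilical termination) = exp(−0.000202 × 100) = 0.980003
R(chemical-injection pump) = exp(−0.00288 × 100) = 0.749762
R(hydraulic power unit) = exp(−0.00139 × 100) = 0.870228
R(pressure sensor) = exp(−0.000408 × 100) = 0.960021
R(master valve solenoid) = exp(−0.000834 × 100) = 0.919983
R(choke actuator) = exp(−0.00315 × 100) = 0.729789
R(subsea control module) = exp(−0.00117 × 100) = 0.889585
Series (chemical-injection pump and hydraulic power unit): 0.749762 × 0.870228 = 0.652464
Parallel (master valve solenoid and choke actuator): 1 − (1 − 0.919983)(1 − 0.729789) = 0.978379
Series (pressure sensor and [0.978379]): 0.960021 × 0.978379 = 0.939264
Parallel (umbilical termination, [0.652464], and [0.939264]): 1 − (1 − 0.980003)(1 − 0.652464)(1 − 0.939264) = 0.999578
Series ([0.999578] and subsea control module): 0.999578 × 0.889585 = 0.8892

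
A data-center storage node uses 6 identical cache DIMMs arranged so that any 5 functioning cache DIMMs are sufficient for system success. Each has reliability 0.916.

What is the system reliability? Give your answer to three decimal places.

R = Σ_{i=5}^{6} C(6,i) p^i (1−p)^{6−i} with p = 0.916
C(6,5)·0.916^5·0.084^1 = 0.32502
C(6,6)·0.916^6·0.084^0 = 0.59071
Sum = 0.916

0.916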